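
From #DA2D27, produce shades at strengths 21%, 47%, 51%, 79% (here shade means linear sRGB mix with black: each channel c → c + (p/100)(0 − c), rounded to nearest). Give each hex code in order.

#AC241F, #741815, #6B1613, #2E0908

#DA2D27 is rgb(218, 45, 39).
21%: (218 − 45.78 = 172.22→172, 45 − 9.45 = 35.55→36, 39 − 8.19 = 30.81→31) → #AC241F
47%: (218 − 102.46 = 115.54→116, 45 − 21.15 = 23.85→24, 39 − 18.33 = 20.67→21) → #741815
51%: (218 − 111.18 = 106.82→107, 45 − 22.95 = 22.05→22, 39 − 19.89 = 19.11→19) → #6B1613
79%: (218 − 172.22 = 45.78→46, 45 − 35.55 = 9.45→9, 39 − 30.81 = 8.19→8) → #2E0908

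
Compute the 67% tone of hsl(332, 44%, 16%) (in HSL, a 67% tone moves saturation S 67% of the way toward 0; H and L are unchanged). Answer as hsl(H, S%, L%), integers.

hsl(332, 15%, 16%)

S moves 67% from 44 toward 0: 44 − 29.48 = 14.52 → 15.
H and L are unchanged.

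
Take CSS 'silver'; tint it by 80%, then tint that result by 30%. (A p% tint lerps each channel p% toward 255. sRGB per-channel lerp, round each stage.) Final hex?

CSS silver is rgb(192, 192, 192).
An 80% tint moves each channel 80% toward 255:
  R: 192 + 0.8×(255−192) = 192 + 50.4 = 242.4 → 242
  G: 192 + 50.4 = 242.4 → 242
  B: 192 + 50.4 = 242.4 → 242
After the tint: rgb(242, 242, 242) = #F2F2F2.
Per channel, c → c + 0.3(255 − c):
  R: 242 + 0.3×(255−242) = 242 + 3.9 = 245.9 → 246
  G: 242 + 0.3×(255−242) = 242 + 3.9 = 245.9 → 246
  B: 242 + 0.3×(255−242) = 242 + 3.9 = 245.9 → 246
rgb(246, 246, 246) = #F6F6F6.

#F6F6F6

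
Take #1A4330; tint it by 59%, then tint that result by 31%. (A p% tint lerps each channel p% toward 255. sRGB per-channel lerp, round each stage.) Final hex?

#1A4330 is rgb(26, 67, 48).
Per channel, c → c + 0.59(255 − c):
  R: 26 + 0.59×(255−26) = 26 + 135.11 = 161.11 → 161
  G: 67 + 0.59×(255−67) = 67 + 110.92 = 177.92 → 178
  B: 48 + 0.59×(255−48) = 48 + 122.13 = 170.13 → 170
After the tint: rgb(161, 178, 170) = #A1B2AA.
Lerp each channel 31% toward 255:
  R: 161 + 29.14 = 190.14 → 190
  G: 178 + 0.31×(255−178) = 178 + 23.87 = 201.87 → 202
  B: 170 + 0.31×(255−170) = 170 + 26.35 = 196.35 → 196
rgb(190, 202, 196) = #BECAC4.

#BECAC4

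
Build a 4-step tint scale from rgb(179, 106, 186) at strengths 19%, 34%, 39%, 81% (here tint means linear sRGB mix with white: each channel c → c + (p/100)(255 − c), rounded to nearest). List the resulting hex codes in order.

#C186C7, #CD9DD1, #D1A4D5, #F1E3F2

19%: (179 + 14.44 = 193.44→193, 106 + 28.31 = 134.31→134, 186 + 13.11 = 199.11→199) → #C186C7
34%: (179 + 25.84 = 204.84→205, 106 + 50.66 = 156.66→157, 186 + 23.46 = 209.46→209) → #CD9DD1
39%: (179 + 29.64 = 208.64→209, 106 + 58.11 = 164.11→164, 186 + 26.91 = 212.91→213) → #D1A4D5
81%: (179 + 61.56 = 240.56→241, 106 + 120.69 = 226.69→227, 186 + 55.89 = 241.89→242) → #F1E3F2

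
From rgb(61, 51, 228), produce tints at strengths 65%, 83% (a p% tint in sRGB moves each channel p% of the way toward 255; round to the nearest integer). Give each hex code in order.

#bbb8f6, #dedcfa

65%: (61 + 126.1 = 187.1→187, 51 + 132.6 = 183.6→184, 228 + 17.55 = 245.55→246) → #bbb8f6
83%: (61 + 161.02 = 222.02→222, 51 + 169.32 = 220.32→220, 228 + 22.41 = 250.41→250) → #dedcfa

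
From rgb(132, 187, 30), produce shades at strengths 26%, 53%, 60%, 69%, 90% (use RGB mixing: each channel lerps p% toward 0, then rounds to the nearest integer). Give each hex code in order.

#628A16, #3E580E, #354B0C, #293A09, #0D1303

26%: (132 − 34.32 = 97.68→98, 187 − 48.62 = 138.38→138, 30 − 7.8 = 22.2→22) → #628A16
53%: (132 − 69.96 = 62.04→62, 187 − 99.11 = 87.89→88, 30 − 15.9 = 14.1→14) → #3E580E
60%: (132 − 79.2 = 52.8→53, 187 − 112.2 = 74.8→75, 30 − 18 = 12→12) → #354B0C
69%: (132 − 91.08 = 40.92→41, 187 − 129.03 = 57.97→58, 30 − 20.7 = 9.3→9) → #293A09
90%: (132 − 118.8 = 13.2→13, 187 − 168.3 = 18.7→19, 30 − 27 = 3→3) → #0D1303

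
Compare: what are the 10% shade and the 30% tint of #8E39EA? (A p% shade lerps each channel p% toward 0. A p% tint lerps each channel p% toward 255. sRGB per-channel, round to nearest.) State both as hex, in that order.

#8033D3, #B074F0

#8E39EA is rgb(142, 57, 234).
10% shade:
  R: 142 + 0.1×(0−142) = 142 − 14.2 = 127.8 → 128
  G: 57 − 5.7 = 51.3 → 51
  B: 234 + 0.1×(0−234) = 234 − 23.4 = 210.6 → 211
  → #8033D3
30% tint:
  R: 142 + 0.3×(255−142) = 142 + 33.9 = 175.9 → 176
  G: 57 + 0.3×(255−57) = 57 + 59.4 = 116.4 → 116
  B: 234 + 0.3×(255−234) = 234 + 6.3 = 240.3 → 240
  → #B074F0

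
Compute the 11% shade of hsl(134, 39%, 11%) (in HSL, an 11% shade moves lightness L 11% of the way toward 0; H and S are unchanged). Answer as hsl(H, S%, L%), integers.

L moves 11% from 11 toward 0: 11 − 1.21 = 9.79 → 10.
H and S are unchanged.

hsl(134, 39%, 10%)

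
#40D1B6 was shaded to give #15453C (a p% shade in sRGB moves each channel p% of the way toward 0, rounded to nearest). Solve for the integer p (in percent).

#40D1B6 is rgb(64, 209, 182); #15453C is rgb(21, 69, 60).
On the G channel (widest range): 69 ≈ 209 + (p/100)(0 − 209), so p ≈ 100×(69 − 209)/(0 − 209) = -14000/-209 = 66.99.
p = 67 reproduces all three channels after rounding.

67%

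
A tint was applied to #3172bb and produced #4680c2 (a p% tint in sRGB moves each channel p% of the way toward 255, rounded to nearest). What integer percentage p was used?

10%

#3172bb is rgb(49, 114, 187); #4680c2 is rgb(70, 128, 194).
On the R channel (widest range): 70 ≈ 49 + (p/100)(255 − 49), so p ≈ 100×(70 − 49)/(255 − 49) = 2100/206 = 10.19.
p = 10 reproduces all three channels after rounding.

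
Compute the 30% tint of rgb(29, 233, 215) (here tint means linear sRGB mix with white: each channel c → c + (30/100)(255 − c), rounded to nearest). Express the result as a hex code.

#61F0E3

A 30% tint moves each channel 30% toward 255:
  R: 29 + 0.3×(255−29) = 29 + 67.8 = 96.8 → 97
  G: 233 + 0.3×(255−233) = 233 + 6.6 = 239.6 → 240
  B: 215 + 0.3×(255−215) = 215 + 12 = 227 → 227
rgb(97, 240, 227) = #61F0E3.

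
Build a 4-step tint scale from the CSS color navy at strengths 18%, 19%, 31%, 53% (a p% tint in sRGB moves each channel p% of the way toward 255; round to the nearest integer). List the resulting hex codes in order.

#2E2E97, #303098, #4F4FA7, #8787C3

CSS navy is rgb(0, 0, 128).
18%: (0 + 45.9 = 45.9→46, 0 + 45.9 = 45.9→46, 128 + 22.86 = 150.86→151) → #2E2E97
19%: (0 + 48.45 = 48.45→48, 0 + 48.45 = 48.45→48, 128 + 24.13 = 152.13→152) → #303098
31%: (0 + 79.05 = 79.05→79, 0 + 79.05 = 79.05→79, 128 + 39.37 = 167.37→167) → #4F4FA7
53%: (0 + 135.15 = 135.15→135, 0 + 135.15 = 135.15→135, 128 + 67.31 = 195.31→195) → #8787C3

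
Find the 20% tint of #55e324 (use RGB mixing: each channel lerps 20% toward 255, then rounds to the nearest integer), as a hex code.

#55e324 is rgb(85, 227, 36).
Lerp each channel 20% toward 255:
  R: 85 + 0.2×(255−85) = 85 + 34 = 119 → 119
  G: 227 + 5.6 = 232.6 → 233
  B: 36 + 0.2×(255−36) = 36 + 43.8 = 79.8 → 80
rgb(119, 233, 80) = #77e950.

#77e950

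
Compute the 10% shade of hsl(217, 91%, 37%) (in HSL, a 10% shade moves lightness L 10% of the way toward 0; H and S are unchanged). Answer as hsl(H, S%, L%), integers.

L moves 10% from 37 toward 0: 37 − 3.7 = 33.3 → 33.
H and S are unchanged.

hsl(217, 91%, 33%)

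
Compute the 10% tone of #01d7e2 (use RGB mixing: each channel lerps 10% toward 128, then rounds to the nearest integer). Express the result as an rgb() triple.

rgb(14, 206, 216)

#01d7e2 is rgb(1, 215, 226).
A 10% tone moves each channel 10% toward 128:
  R: 1 + 12.7 = 13.7 → 14
  G: 215 − 8.7 = 206.3 → 206
  B: 226 + 0.1×(128−226) = 226 − 9.8 = 216.2 → 216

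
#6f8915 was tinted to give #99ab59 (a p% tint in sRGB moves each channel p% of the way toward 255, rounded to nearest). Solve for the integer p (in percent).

#6f8915 is rgb(111, 137, 21); #99ab59 is rgb(153, 171, 89).
On the B channel (widest range): 89 ≈ 21 + (p/100)(255 − 21), so p ≈ 100×(89 − 21)/(255 − 21) = 6800/234 = 29.06.
p = 29 reproduces all three channels after rounding.

29%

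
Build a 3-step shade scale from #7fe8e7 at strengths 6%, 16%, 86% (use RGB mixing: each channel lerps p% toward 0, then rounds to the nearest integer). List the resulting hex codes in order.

#7fe8e7 is rgb(127, 232, 231).
6%: (127 − 7.62 = 119.38→119, 232 − 13.92 = 218.08→218, 231 − 13.86 = 217.14→217) → #77dad9
16%: (127 − 20.32 = 106.68→107, 232 − 37.12 = 194.88→195, 231 − 36.96 = 194.04→194) → #6bc3c2
86%: (127 − 109.22 = 17.78→18, 232 − 199.52 = 32.48→32, 231 − 198.66 = 32.34→32) → #122020

#77dad9, #6bc3c2, #122020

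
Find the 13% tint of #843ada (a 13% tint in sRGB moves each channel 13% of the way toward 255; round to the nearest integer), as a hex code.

#843ada is rgb(132, 58, 218).
A 13% tint moves each channel 13% toward 255:
  R: 132 + 0.13×(255−132) = 132 + 15.99 = 147.99 → 148
  G: 58 + 0.13×(255−58) = 58 + 25.61 = 83.61 → 84
  B: 218 + 0.13×(255−218) = 218 + 4.81 = 222.81 → 223
rgb(148, 84, 223) = #9454df.

#9454df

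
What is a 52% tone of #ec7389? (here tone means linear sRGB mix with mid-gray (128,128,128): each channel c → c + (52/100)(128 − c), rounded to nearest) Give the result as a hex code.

#ec7389 is rgb(236, 115, 137).
Lerp each channel 52% toward 128:
  R: 236 + 0.52×(128−236) = 236 − 56.16 = 179.84 → 180
  G: 115 + 0.52×(128−115) = 115 + 6.76 = 121.76 → 122
  B: 137 + 0.52×(128−137) = 137 − 4.68 = 132.32 → 132
rgb(180, 122, 132) = #b47a84.

#b47a84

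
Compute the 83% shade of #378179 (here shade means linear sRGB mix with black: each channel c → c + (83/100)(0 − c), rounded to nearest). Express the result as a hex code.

#378179 is rgb(55, 129, 121).
An 83% shade moves each channel 83% toward 0:
  R: 55 − 45.65 = 9.35 → 9
  G: 129 + 0.83×(0−129) = 129 − 107.07 = 21.93 → 22
  B: 121 + 0.83×(0−121) = 121 − 100.43 = 20.57 → 21
rgb(9, 22, 21) = #091615.

#091615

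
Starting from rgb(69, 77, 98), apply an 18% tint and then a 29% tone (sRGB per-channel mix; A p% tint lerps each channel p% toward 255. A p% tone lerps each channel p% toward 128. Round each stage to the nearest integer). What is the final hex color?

An 18% tint moves each channel 18% toward 255:
  R: 69 + 33.48 = 102.48 → 102
  G: 77 + 32.04 = 109.04 → 109
  B: 98 + 28.26 = 126.26 → 126
After the tint: rgb(102, 109, 126) = #666D7E.
Lerp each channel 29% toward 128:
  R: 102 + 0.29×(128−102) = 102 + 7.54 = 109.54 → 110
  G: 109 + 5.51 = 114.51 → 115
  B: 126 + 0.29×(128−126) = 126 + 0.58 = 126.58 → 127
rgb(110, 115, 127) = #6E737F.

#6E737F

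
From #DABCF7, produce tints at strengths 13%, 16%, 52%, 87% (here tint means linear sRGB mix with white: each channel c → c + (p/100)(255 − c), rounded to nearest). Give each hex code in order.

#DABCF7 is rgb(218, 188, 247).
13%: (218 + 4.81 = 222.81→223, 188 + 8.71 = 196.71→197, 247 + 1.04 = 248.04→248) → #DFC5F8
16%: (218 + 5.92 = 223.92→224, 188 + 10.72 = 198.72→199, 247 + 1.28 = 248.28→248) → #E0C7F8
52%: (218 + 19.24 = 237.24→237, 188 + 34.84 = 222.84→223, 247 + 4.16 = 251.16→251) → #EDDFFB
87%: (218 + 32.19 = 250.19→250, 188 + 58.29 = 246.29→246, 247 + 6.96 = 253.96→254) → #FAF6FE

#DFC5F8, #E0C7F8, #EDDFFB, #FAF6FE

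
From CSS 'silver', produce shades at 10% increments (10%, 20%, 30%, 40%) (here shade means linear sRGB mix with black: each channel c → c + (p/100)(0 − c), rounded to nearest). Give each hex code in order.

#ADADAD, #9A9A9A, #868686, #737373

CSS silver is rgb(192, 192, 192).
10%: (192 − 19.2 = 172.8→173, 192 − 19.2 = 172.8→173, 192 − 19.2 = 172.8→173) → #ADADAD
20%: (192 − 38.4 = 153.6→154, 192 − 38.4 = 153.6→154, 192 − 38.4 = 153.6→154) → #9A9A9A
30%: (192 − 57.6 = 134.4→134, 192 − 57.6 = 134.4→134, 192 − 57.6 = 134.4→134) → #868686
40%: (192 − 76.8 = 115.2→115, 192 − 76.8 = 115.2→115, 192 − 76.8 = 115.2→115) → #737373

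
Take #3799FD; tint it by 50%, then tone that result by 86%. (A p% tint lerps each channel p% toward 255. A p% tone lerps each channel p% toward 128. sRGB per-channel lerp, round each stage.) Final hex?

#848B92

#3799FD is rgb(55, 153, 253).
Lerp each channel 50% toward 255:
  R: 55 + 100 = 155 → 155
  G: 153 + 0.5×(255−153) = 153 + 51 = 204 → 204
  B: 253 + 0.5×(255−253) = 253 + 1 = 254 → 254
After the tint: rgb(155, 204, 254) = #9BCCFE.
Lerp each channel 86% toward 128:
  R: 155 + 0.86×(128−155) = 155 − 23.22 = 131.78 → 132
  G: 204 + 0.86×(128−204) = 204 − 65.36 = 138.64 → 139
  B: 254 − 108.36 = 145.64 → 146
rgb(132, 139, 146) = #848B92.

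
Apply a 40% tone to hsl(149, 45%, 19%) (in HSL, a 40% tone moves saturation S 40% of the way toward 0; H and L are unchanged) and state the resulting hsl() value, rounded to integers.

S moves 40% from 45 toward 0: 45 − 18 = 27 → 27.
H and L are unchanged.

hsl(149, 27%, 19%)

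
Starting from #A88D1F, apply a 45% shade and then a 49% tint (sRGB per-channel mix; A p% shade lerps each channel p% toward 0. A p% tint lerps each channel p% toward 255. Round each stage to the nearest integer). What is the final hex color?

#A88D1F is rgb(168, 141, 31).
Per channel, c → c + 0.45(0 − c):
  R: 168 − 75.6 = 92.4 → 92
  G: 141 − 63.45 = 77.55 → 78
  B: 31 + 0.45×(0−31) = 31 − 13.95 = 17.05 → 17
After the shade: rgb(92, 78, 17) = #5C4E11.
Per channel, c → c + 0.49(255 − c):
  R: 92 + 0.49×(255−92) = 92 + 79.87 = 171.87 → 172
  G: 78 + 0.49×(255−78) = 78 + 86.73 = 164.73 → 165
  B: 17 + 0.49×(255−17) = 17 + 116.62 = 133.62 → 134
rgb(172, 165, 134) = #ACA586.

#ACA586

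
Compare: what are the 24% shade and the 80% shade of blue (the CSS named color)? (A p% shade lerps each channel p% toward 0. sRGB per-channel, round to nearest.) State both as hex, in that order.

#0000c2, #000033

CSS blue is rgb(0, 0, 255).
24% shade:
  R: 0 + 0 = 0 → 0
  G: 0 + 0.24×(0−0) = 0 + 0 = 0 → 0
  B: 255 + 0.24×(0−255) = 255 − 61.2 = 193.8 → 194
  → #0000c2
80% shade:
  R: 0 + 0.8×(0−0) = 0 + 0 = 0 → 0
  G: 0 + 0 = 0 → 0
  B: 255 + 0.8×(0−255) = 255 − 204 = 51 → 51
  → #000033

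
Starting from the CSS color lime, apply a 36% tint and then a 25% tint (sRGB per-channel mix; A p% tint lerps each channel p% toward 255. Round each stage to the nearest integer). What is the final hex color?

CSS lime is rgb(0, 255, 0).
A 36% tint moves each channel 36% toward 255:
  R: 0 + 0.36×(255−0) = 0 + 91.8 = 91.8 → 92
  G: 255 + 0 = 255 → 255
  B: 0 + 0.36×(255−0) = 0 + 91.8 = 91.8 → 92
After the tint: rgb(92, 255, 92) = #5CFF5C.
A 25% tint moves each channel 25% toward 255:
  R: 92 + 40.75 = 132.75 → 133
  G: 255 + 0 = 255 → 255
  B: 92 + 40.75 = 132.75 → 133
rgb(133, 255, 133) = #85FF85.

#85FF85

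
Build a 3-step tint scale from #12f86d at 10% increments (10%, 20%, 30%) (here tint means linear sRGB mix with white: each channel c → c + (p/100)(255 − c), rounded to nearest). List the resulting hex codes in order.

#12f86d is rgb(18, 248, 109).
10%: (18 + 23.7 = 41.7→42, 248 + 0.7 = 248.7→249, 109 + 14.6 = 123.6→124) → #2af97c
20%: (18 + 47.4 = 65.4→65, 248 + 1.4 = 249.4→249, 109 + 29.2 = 138.2→138) → #41f98a
30%: (18 + 71.1 = 89.1→89, 248 + 2.1 = 250.1→250, 109 + 43.8 = 152.8→153) → #59fa99

#2af97c, #41f98a, #59fa99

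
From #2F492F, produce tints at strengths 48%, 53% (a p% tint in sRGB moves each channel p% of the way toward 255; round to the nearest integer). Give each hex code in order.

#93A093, #9DA99D

#2F492F is rgb(47, 73, 47).
48%: (47 + 99.84 = 146.84→147, 73 + 87.36 = 160.36→160, 47 + 99.84 = 146.84→147) → #93A093
53%: (47 + 110.24 = 157.24→157, 73 + 96.46 = 169.46→169, 47 + 110.24 = 157.24→157) → #9DA99D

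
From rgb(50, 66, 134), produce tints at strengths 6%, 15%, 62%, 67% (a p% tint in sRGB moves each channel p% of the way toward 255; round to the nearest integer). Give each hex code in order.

#3E4D8D, #515E98, #B1B7D1, #BBC1D7

6%: (50 + 12.3 = 62.3→62, 66 + 11.34 = 77.34→77, 134 + 7.26 = 141.26→141) → #3E4D8D
15%: (50 + 30.75 = 80.75→81, 66 + 28.35 = 94.35→94, 134 + 18.15 = 152.15→152) → #515E98
62%: (50 + 127.1 = 177.1→177, 66 + 117.18 = 183.18→183, 134 + 75.02 = 209.02→209) → #B1B7D1
67%: (50 + 137.35 = 187.35→187, 66 + 126.63 = 192.63→193, 134 + 81.07 = 215.07→215) → #BBC1D7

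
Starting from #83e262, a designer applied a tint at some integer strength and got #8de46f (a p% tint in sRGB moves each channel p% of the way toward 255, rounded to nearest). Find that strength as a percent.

#83e262 is rgb(131, 226, 98); #8de46f is rgb(141, 228, 111).
On the B channel (widest range): 111 ≈ 98 + (p/100)(255 − 98), so p ≈ 100×(111 − 98)/(255 − 98) = 1300/157 = 8.28.
p = 8 reproduces all three channels after rounding.

8%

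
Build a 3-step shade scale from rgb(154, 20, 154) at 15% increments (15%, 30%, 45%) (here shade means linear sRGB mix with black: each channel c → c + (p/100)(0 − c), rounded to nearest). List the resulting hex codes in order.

#831183, #6C0E6C, #550B55

15%: (154 − 23.1 = 130.9→131, 20 − 3 = 17→17, 154 − 23.1 = 130.9→131) → #831183
30%: (154 − 46.2 = 107.8→108, 20 − 6 = 14→14, 154 − 46.2 = 107.8→108) → #6C0E6C
45%: (154 − 69.3 = 84.7→85, 20 − 9 = 11→11, 154 − 69.3 = 84.7→85) → #550B55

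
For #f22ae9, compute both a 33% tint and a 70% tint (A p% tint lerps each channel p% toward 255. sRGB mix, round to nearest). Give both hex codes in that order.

#f670f0, #fbbff8

#f22ae9 is rgb(242, 42, 233).
33% tint:
  R: 242 + 0.33×(255−242) = 242 + 4.29 = 246.29 → 246
  G: 42 + 0.33×(255−42) = 42 + 70.29 = 112.29 → 112
  B: 233 + 0.33×(255−233) = 233 + 7.26 = 240.26 → 240
  → #f670f0
70% tint:
  R: 242 + 9.1 = 251.1 → 251
  G: 42 + 149.1 = 191.1 → 191
  B: 233 + 15.4 = 248.4 → 248
  → #fbbff8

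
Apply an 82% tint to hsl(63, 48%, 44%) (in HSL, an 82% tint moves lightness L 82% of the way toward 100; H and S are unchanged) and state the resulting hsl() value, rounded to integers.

L moves 82% from 44 toward 100: 44 + 45.92 = 89.92 → 90.
H and S are unchanged.

hsl(63, 48%, 90%)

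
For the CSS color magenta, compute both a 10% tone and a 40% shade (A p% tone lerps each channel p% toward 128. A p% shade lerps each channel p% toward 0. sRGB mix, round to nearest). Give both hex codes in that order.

CSS magenta is rgb(255, 0, 255).
10% tone:
  R: 255 + 0.1×(128−255) = 255 − 12.7 = 242.3 → 242
  G: 0 + 0.1×(128−0) = 0 + 12.8 = 12.8 → 13
  B: 255 + 0.1×(128−255) = 255 − 12.7 = 242.3 → 242
  → #F20DF2
40% shade:
  R: 255 + 0.4×(0−255) = 255 − 102 = 153 → 153
  G: 0 + 0 = 0 → 0
  B: 255 + 0.4×(0−255) = 255 − 102 = 153 → 153
  → #990099

#F20DF2, #990099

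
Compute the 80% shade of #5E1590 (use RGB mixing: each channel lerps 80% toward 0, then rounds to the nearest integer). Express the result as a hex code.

#13041D

#5E1590 is rgb(94, 21, 144).
An 80% shade moves each channel 80% toward 0:
  R: 94 + 0.8×(0−94) = 94 − 75.2 = 18.8 → 19
  G: 21 + 0.8×(0−21) = 21 − 16.8 = 4.2 → 4
  B: 144 + 0.8×(0−144) = 144 − 115.2 = 28.8 → 29
rgb(19, 4, 29) = #13041D.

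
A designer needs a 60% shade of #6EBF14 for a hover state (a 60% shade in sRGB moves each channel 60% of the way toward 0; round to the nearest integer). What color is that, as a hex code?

#2C4C08

#6EBF14 is rgb(110, 191, 20).
A 60% shade moves each channel 60% toward 0:
  R: 110 + 0.6×(0−110) = 110 − 66 = 44 → 44
  G: 191 + 0.6×(0−191) = 191 − 114.6 = 76.4 → 76
  B: 20 + 0.6×(0−20) = 20 − 12 = 8 → 8
rgb(44, 76, 8) = #2C4C08.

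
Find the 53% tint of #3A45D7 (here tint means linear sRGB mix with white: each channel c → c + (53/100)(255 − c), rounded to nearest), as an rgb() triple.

rgb(162, 168, 236)

#3A45D7 is rgb(58, 69, 215).
Lerp each channel 53% toward 255:
  R: 58 + 0.53×(255−58) = 58 + 104.41 = 162.41 → 162
  G: 69 + 98.58 = 167.58 → 168
  B: 215 + 0.53×(255−215) = 215 + 21.2 = 236.2 → 236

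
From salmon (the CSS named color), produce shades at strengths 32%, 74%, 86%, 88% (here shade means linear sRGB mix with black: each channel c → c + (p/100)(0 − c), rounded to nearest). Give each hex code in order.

CSS salmon is rgb(250, 128, 114).
32%: (250 − 80 = 170→170, 128 − 40.96 = 87.04→87, 114 − 36.48 = 77.52→78) → #aa574e
74%: (250 − 185 = 65→65, 128 − 94.72 = 33.28→33, 114 − 84.36 = 29.64→30) → #41211e
86%: (250 − 215 = 35→35, 128 − 110.08 = 17.92→18, 114 − 98.04 = 15.96→16) → #231210
88%: (250 − 220 = 30→30, 128 − 112.64 = 15.36→15, 114 − 100.32 = 13.68→14) → #1e0f0e

#aa574e, #41211e, #231210, #1e0f0e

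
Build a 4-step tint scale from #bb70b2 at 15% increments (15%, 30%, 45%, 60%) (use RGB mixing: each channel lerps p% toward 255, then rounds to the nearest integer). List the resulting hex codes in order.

#c585be, #cf9bc9, #dab0d5, #e4c6e0

#bb70b2 is rgb(187, 112, 178).
15%: (187 + 10.2 = 197.2→197, 112 + 21.45 = 133.45→133, 178 + 11.55 = 189.55→190) → #c585be
30%: (187 + 20.4 = 207.4→207, 112 + 42.9 = 154.9→155, 178 + 23.1 = 201.1→201) → #cf9bc9
45%: (187 + 30.6 = 217.6→218, 112 + 64.35 = 176.35→176, 178 + 34.65 = 212.65→213) → #dab0d5
60%: (187 + 40.8 = 227.8→228, 112 + 85.8 = 197.8→198, 178 + 46.2 = 224.2→224) → #e4c6e0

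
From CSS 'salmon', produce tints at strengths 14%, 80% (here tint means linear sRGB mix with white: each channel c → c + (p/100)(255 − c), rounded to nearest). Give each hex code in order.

#FB9286, #FEE6E3

CSS salmon is rgb(250, 128, 114).
14%: (250 + 0.7 = 250.7→251, 128 + 17.78 = 145.78→146, 114 + 19.74 = 133.74→134) → #FB9286
80%: (250 + 4 = 254→254, 128 + 101.6 = 229.6→230, 114 + 112.8 = 226.8→227) → #FEE6E3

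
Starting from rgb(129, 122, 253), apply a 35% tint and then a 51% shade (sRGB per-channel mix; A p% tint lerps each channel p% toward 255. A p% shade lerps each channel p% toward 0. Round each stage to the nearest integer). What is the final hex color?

#55537C

Lerp each channel 35% toward 255:
  R: 129 + 44.1 = 173.1 → 173
  G: 122 + 0.35×(255−122) = 122 + 46.55 = 168.55 → 169
  B: 253 + 0.35×(255−253) = 253 + 0.7 = 253.7 → 254
After the tint: rgb(173, 169, 254) = #ADA9FE.
Lerp each channel 51% toward 0:
  R: 173 + 0.51×(0−173) = 173 − 88.23 = 84.77 → 85
  G: 169 − 86.19 = 82.81 → 83
  B: 254 + 0.51×(0−254) = 254 − 129.54 = 124.46 → 124
rgb(85, 83, 124) = #55537C.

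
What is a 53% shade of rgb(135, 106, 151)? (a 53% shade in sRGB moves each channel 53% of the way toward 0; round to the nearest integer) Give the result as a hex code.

A 53% shade moves each channel 53% toward 0:
  R: 135 + 0.53×(0−135) = 135 − 71.55 = 63.45 → 63
  G: 106 + 0.53×(0−106) = 106 − 56.18 = 49.82 → 50
  B: 151 − 80.03 = 70.97 → 71
rgb(63, 50, 71) = #3F3247.

#3F3247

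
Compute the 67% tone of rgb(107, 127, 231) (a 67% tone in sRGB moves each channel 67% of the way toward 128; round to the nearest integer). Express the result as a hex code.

#7980A2

A 67% tone moves each channel 67% toward 128:
  R: 107 + 0.67×(128−107) = 107 + 14.07 = 121.07 → 121
  G: 127 + 0.67×(128−127) = 127 + 0.67 = 127.67 → 128
  B: 231 + 0.67×(128−231) = 231 − 69.01 = 161.99 → 162
rgb(121, 128, 162) = #7980A2.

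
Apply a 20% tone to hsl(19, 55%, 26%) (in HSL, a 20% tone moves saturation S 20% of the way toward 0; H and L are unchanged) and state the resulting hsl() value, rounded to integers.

hsl(19, 44%, 26%)

S moves 20% from 55 toward 0: 55 − 11 = 44 → 44.
H and L are unchanged.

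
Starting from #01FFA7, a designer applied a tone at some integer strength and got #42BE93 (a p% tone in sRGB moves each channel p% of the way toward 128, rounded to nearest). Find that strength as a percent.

51%

#01FFA7 is rgb(1, 255, 167); #42BE93 is rgb(66, 190, 147).
On the R channel (widest range): 66 ≈ 1 + (p/100)(128 − 1), so p ≈ 100×(66 − 1)/(128 − 1) = 6500/127 = 51.18.
p = 51 reproduces all three channels after rounding.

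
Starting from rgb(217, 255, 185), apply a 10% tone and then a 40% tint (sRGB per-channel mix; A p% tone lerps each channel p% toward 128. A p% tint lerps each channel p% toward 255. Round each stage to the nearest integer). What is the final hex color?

A 10% tone moves each channel 10% toward 128:
  R: 217 + 0.1×(128−217) = 217 − 8.9 = 208.1 → 208
  G: 255 + 0.1×(128−255) = 255 − 12.7 = 242.3 → 242
  B: 185 − 5.7 = 179.3 → 179
After the tone: rgb(208, 242, 179) = #D0F2B3.
A 40% tint moves each channel 40% toward 255:
  R: 208 + 0.4×(255−208) = 208 + 18.8 = 226.8 → 227
  G: 242 + 0.4×(255−242) = 242 + 5.2 = 247.2 → 247
  B: 179 + 0.4×(255−179) = 179 + 30.4 = 209.4 → 209
rgb(227, 247, 209) = #E3F7D1.

#E3F7D1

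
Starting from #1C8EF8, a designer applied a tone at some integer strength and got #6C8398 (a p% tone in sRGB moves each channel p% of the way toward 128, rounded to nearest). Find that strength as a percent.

#1C8EF8 is rgb(28, 142, 248); #6C8398 is rgb(108, 131, 152).
On the B channel (widest range): 152 ≈ 248 + (p/100)(128 − 248), so p ≈ 100×(152 − 248)/(128 − 248) = -9600/-120 = 80.00.
p = 80 reproduces all three channels after rounding.

80%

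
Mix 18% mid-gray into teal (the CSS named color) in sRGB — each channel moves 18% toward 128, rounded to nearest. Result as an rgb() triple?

CSS teal is rgb(0, 128, 128).
Lerp each channel 18% toward 128:
  R: 0 + 23.04 = 23.04 → 23
  G: 128 + 0 = 128 → 128
  B: 128 + 0.18×(128−128) = 128 + 0 = 128 → 128

rgb(23, 128, 128)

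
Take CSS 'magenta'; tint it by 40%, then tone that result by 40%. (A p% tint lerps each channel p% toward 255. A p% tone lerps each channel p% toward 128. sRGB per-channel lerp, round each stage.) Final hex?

#CC70CC

CSS magenta is rgb(255, 0, 255).
Per channel, c → c + 0.4(255 − c):
  R: 255 + 0 = 255 → 255
  G: 0 + 0.4×(255−0) = 0 + 102 = 102 → 102
  B: 255 + 0 = 255 → 255
After the tint: rgb(255, 102, 255) = #FF66FF.
Lerp each channel 40% toward 128:
  R: 255 + 0.4×(128−255) = 255 − 50.8 = 204.2 → 204
  G: 102 + 0.4×(128−102) = 102 + 10.4 = 112.4 → 112
  B: 255 − 50.8 = 204.2 → 204
rgb(204, 112, 204) = #CC70CC.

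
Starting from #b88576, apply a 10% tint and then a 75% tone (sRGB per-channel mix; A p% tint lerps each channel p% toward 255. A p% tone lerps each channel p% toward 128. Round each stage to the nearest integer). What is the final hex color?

#908481

#b88576 is rgb(184, 133, 118).
Lerp each channel 10% toward 255:
  R: 184 + 7.1 = 191.1 → 191
  G: 133 + 0.1×(255−133) = 133 + 12.2 = 145.2 → 145
  B: 118 + 13.7 = 131.7 → 132
After the tint: rgb(191, 145, 132) = #bf9184.
Per channel, c → c + 0.75(128 − c):
  R: 191 − 47.25 = 143.75 → 144
  G: 145 + 0.75×(128−145) = 145 − 12.75 = 132.25 → 132
  B: 132 − 3 = 129 → 129
rgb(144, 132, 129) = #908481.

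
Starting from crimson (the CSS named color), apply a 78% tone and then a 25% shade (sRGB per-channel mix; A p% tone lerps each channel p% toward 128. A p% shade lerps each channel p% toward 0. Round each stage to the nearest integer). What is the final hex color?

CSS crimson is rgb(220, 20, 60).
A 78% tone moves each channel 78% toward 128:
  R: 220 − 71.76 = 148.24 → 148
  G: 20 + 0.78×(128−20) = 20 + 84.24 = 104.24 → 104
  B: 60 + 0.78×(128−60) = 60 + 53.04 = 113.04 → 113
After the tone: rgb(148, 104, 113) = #946871.
Per channel, c → c + 0.25(0 − c):
  R: 148 + 0.25×(0−148) = 148 − 37 = 111 → 111
  G: 104 − 26 = 78 → 78
  B: 113 − 28.25 = 84.75 → 85
rgb(111, 78, 85) = #6f4e55.

#6f4e55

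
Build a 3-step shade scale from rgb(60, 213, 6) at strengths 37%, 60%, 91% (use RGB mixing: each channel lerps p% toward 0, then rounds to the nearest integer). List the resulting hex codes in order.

37%: (60 − 22.2 = 37.8→38, 213 − 78.81 = 134.19→134, 6 − 2.22 = 3.78→4) → #268604
60%: (60 − 36 = 24→24, 213 − 127.8 = 85.2→85, 6 − 3.6 = 2.4→2) → #185502
91%: (60 − 54.6 = 5.4→5, 213 − 193.83 = 19.17→19, 6 − 5.46 = 0.54→1) → #051301

#268604, #185502, #051301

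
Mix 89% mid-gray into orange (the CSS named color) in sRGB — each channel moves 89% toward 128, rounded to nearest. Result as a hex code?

#8E8472

CSS orange is rgb(255, 165, 0).
Per channel, c → c + 0.89(128 − c):
  R: 255 − 113.03 = 141.97 → 142
  G: 165 − 32.93 = 132.07 → 132
  B: 0 + 113.92 = 113.92 → 114
rgb(142, 132, 114) = #8E8472.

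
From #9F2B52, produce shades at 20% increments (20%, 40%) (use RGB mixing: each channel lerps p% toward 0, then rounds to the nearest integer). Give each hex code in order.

#7F2242, #5F1A31

#9F2B52 is rgb(159, 43, 82).
20%: (159 − 31.8 = 127.2→127, 43 − 8.6 = 34.4→34, 82 − 16.4 = 65.6→66) → #7F2242
40%: (159 − 63.6 = 95.4→95, 43 − 17.2 = 25.8→26, 82 − 32.8 = 49.2→49) → #5F1A31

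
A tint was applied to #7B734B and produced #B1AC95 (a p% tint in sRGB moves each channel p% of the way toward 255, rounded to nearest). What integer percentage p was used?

41%

#7B734B is rgb(123, 115, 75); #B1AC95 is rgb(177, 172, 149).
On the B channel (widest range): 149 ≈ 75 + (p/100)(255 − 75), so p ≈ 100×(149 − 75)/(255 − 75) = 7400/180 = 41.11.
p = 41 reproduces all three channels after rounding.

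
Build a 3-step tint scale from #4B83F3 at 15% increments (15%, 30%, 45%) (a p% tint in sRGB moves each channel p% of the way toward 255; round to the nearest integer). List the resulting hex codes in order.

#4B83F3 is rgb(75, 131, 243).
15%: (75 + 27 = 102→102, 131 + 18.6 = 149.6→150, 243 + 1.8 = 244.8→245) → #6696F5
30%: (75 + 54 = 129→129, 131 + 37.2 = 168.2→168, 243 + 3.6 = 246.6→247) → #81A8F7
45%: (75 + 81 = 156→156, 131 + 55.8 = 186.8→187, 243 + 5.4 = 248.4→248) → #9CBBF8

#6696F5, #81A8F7, #9CBBF8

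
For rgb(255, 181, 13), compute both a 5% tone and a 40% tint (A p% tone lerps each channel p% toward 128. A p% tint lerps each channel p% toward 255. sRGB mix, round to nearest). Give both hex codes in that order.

#F9B213, #FFD36E

5% tone:
  R: 255 − 6.35 = 248.65 → 249
  G: 181 + 0.05×(128−181) = 181 − 2.65 = 178.35 → 178
  B: 13 + 0.05×(128−13) = 13 + 5.75 = 18.75 → 19
  → #F9B213
40% tint:
  R: 255 + 0 = 255 → 255
  G: 181 + 0.4×(255−181) = 181 + 29.6 = 210.6 → 211
  B: 13 + 96.8 = 109.8 → 110
  → #FFD36E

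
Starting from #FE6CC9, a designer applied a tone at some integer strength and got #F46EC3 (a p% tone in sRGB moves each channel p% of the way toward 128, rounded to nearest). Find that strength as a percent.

8%

#FE6CC9 is rgb(254, 108, 201); #F46EC3 is rgb(244, 110, 195).
On the R channel (widest range): 244 ≈ 254 + (p/100)(128 − 254), so p ≈ 100×(244 − 254)/(128 − 254) = -1000/-126 = 7.94.
p = 8 reproduces all three channels after rounding.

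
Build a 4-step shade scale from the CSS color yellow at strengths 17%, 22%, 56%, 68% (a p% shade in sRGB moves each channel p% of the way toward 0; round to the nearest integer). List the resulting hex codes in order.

#D4D400, #C7C700, #707000, #525200

CSS yellow is rgb(255, 255, 0).
17%: (255 − 43.35 = 211.65→212, 255 − 43.35 = 211.65→212, 0→0) → #D4D400
22%: (255 − 56.1 = 198.9→199, 255 − 56.1 = 198.9→199, 0→0) → #C7C700
56%: (255 − 142.8 = 112.2→112, 255 − 142.8 = 112.2→112, 0→0) → #707000
68%: (255 − 173.4 = 81.6→82, 255 − 173.4 = 81.6→82, 0→0) → #525200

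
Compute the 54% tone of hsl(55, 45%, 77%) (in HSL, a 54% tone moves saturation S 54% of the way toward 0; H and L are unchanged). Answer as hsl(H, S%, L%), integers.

hsl(55, 21%, 77%)

S moves 54% from 45 toward 0: 45 − 24.3 = 20.7 → 21.
H and L are unchanged.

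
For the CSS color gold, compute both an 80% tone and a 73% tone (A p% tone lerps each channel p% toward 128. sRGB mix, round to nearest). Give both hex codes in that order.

#999166, #a2975d

CSS gold is rgb(255, 215, 0).
80% tone:
  R: 255 + 0.8×(128−255) = 255 − 101.6 = 153.4 → 153
  G: 215 + 0.8×(128−215) = 215 − 69.6 = 145.4 → 145
  B: 0 + 0.8×(128−0) = 0 + 102.4 = 102.4 → 102
  → #999166
73% tone:
  R: 255 + 0.73×(128−255) = 255 − 92.71 = 162.29 → 162
  G: 215 + 0.73×(128−215) = 215 − 63.51 = 151.49 → 151
  B: 0 + 93.44 = 93.44 → 93
  → #a2975d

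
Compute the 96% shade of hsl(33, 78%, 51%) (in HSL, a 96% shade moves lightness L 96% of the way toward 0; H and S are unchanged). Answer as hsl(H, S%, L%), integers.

hsl(33, 78%, 2%)

L moves 96% from 51 toward 0: 51 − 48.96 = 2.04 → 2.
H and S are unchanged.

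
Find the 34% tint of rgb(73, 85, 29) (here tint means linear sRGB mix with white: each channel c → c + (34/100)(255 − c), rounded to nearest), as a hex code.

A 34% tint moves each channel 34% toward 255:
  R: 73 + 61.88 = 134.88 → 135
  G: 85 + 57.8 = 142.8 → 143
  B: 29 + 0.34×(255−29) = 29 + 76.84 = 105.84 → 106
rgb(135, 143, 106) = #878f6a.

#878f6a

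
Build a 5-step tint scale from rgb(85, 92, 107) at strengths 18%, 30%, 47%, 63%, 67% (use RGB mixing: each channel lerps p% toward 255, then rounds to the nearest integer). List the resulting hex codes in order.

#747986, #888d97, #a5a9b1, #c0c3c8, #c7c9ce

18%: (85 + 30.6 = 115.6→116, 92 + 29.34 = 121.34→121, 107 + 26.64 = 133.64→134) → #747986
30%: (85 + 51 = 136→136, 92 + 48.9 = 140.9→141, 107 + 44.4 = 151.4→151) → #888d97
47%: (85 + 79.9 = 164.9→165, 92 + 76.61 = 168.61→169, 107 + 69.56 = 176.56→177) → #a5a9b1
63%: (85 + 107.1 = 192.1→192, 92 + 102.69 = 194.69→195, 107 + 93.24 = 200.24→200) → #c0c3c8
67%: (85 + 113.9 = 198.9→199, 92 + 109.21 = 201.21→201, 107 + 99.16 = 206.16→206) → #c7c9ce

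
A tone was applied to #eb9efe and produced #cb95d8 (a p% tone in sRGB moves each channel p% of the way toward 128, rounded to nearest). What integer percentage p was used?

30%

#eb9efe is rgb(235, 158, 254); #cb95d8 is rgb(203, 149, 216).
On the B channel (widest range): 216 ≈ 254 + (p/100)(128 − 254), so p ≈ 100×(216 − 254)/(128 − 254) = -3800/-126 = 30.16.
p = 30 reproduces all three channels after rounding.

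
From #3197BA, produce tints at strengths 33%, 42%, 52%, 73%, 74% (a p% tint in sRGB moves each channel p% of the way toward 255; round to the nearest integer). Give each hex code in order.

#3197BA is rgb(49, 151, 186).
33%: (49 + 67.98 = 116.98→117, 151 + 34.32 = 185.32→185, 186 + 22.77 = 208.77→209) → #75B9D1
42%: (49 + 86.52 = 135.52→136, 151 + 43.68 = 194.68→195, 186 + 28.98 = 214.98→215) → #88C3D7
52%: (49 + 107.12 = 156.12→156, 151 + 54.08 = 205.08→205, 186 + 35.88 = 221.88→222) → #9CCDDE
73%: (49 + 150.38 = 199.38→199, 151 + 75.92 = 226.92→227, 186 + 50.37 = 236.37→236) → #C7E3EC
74%: (49 + 152.44 = 201.44→201, 151 + 76.96 = 227.96→228, 186 + 51.06 = 237.06→237) → #C9E4ED

#75B9D1, #88C3D7, #9CCDDE, #C7E3EC, #C9E4ED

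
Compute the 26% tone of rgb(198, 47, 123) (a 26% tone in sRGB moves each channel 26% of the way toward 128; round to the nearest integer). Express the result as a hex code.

#b4447c

A 26% tone moves each channel 26% toward 128:
  R: 198 − 18.2 = 179.8 → 180
  G: 47 + 0.26×(128−47) = 47 + 21.06 = 68.06 → 68
  B: 123 + 1.3 = 124.3 → 124
rgb(180, 68, 124) = #b4447c.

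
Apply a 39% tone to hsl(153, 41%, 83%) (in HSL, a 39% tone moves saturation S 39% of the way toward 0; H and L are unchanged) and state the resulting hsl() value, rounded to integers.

S moves 39% from 41 toward 0: 41 − 15.99 = 25.01 → 25.
H and L are unchanged.

hsl(153, 25%, 83%)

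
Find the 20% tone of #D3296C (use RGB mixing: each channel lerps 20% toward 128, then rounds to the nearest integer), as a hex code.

#C23A70

#D3296C is rgb(211, 41, 108).
Lerp each channel 20% toward 128:
  R: 211 − 16.6 = 194.4 → 194
  G: 41 + 0.2×(128−41) = 41 + 17.4 = 58.4 → 58
  B: 108 + 0.2×(128−108) = 108 + 4 = 112 → 112
rgb(194, 58, 112) = #C23A70.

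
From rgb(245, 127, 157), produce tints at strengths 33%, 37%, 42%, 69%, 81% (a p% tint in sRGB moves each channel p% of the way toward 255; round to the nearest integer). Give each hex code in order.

#F8A9BD, #F9AEC1, #F9B5C6, #FCD7E1, #FDE7EC

33%: (245 + 3.3 = 248.3→248, 127 + 42.24 = 169.24→169, 157 + 32.34 = 189.34→189) → #F8A9BD
37%: (245 + 3.7 = 248.7→249, 127 + 47.36 = 174.36→174, 157 + 36.26 = 193.26→193) → #F9AEC1
42%: (245 + 4.2 = 249.2→249, 127 + 53.76 = 180.76→181, 157 + 41.16 = 198.16→198) → #F9B5C6
69%: (245 + 6.9 = 251.9→252, 127 + 88.32 = 215.32→215, 157 + 67.62 = 224.62→225) → #FCD7E1
81%: (245 + 8.1 = 253.1→253, 127 + 103.68 = 230.68→231, 157 + 79.38 = 236.38→236) → #FDE7EC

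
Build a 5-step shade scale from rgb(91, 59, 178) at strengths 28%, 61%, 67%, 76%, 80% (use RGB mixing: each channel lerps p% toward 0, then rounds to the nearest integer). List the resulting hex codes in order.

#422A80, #231745, #1E133B, #160E2B, #120C24

28%: (91 − 25.48 = 65.52→66, 59 − 16.52 = 42.48→42, 178 − 49.84 = 128.16→128) → #422A80
61%: (91 − 55.51 = 35.49→35, 59 − 35.99 = 23.01→23, 178 − 108.58 = 69.42→69) → #231745
67%: (91 − 60.97 = 30.03→30, 59 − 39.53 = 19.47→19, 178 − 119.26 = 58.74→59) → #1E133B
76%: (91 − 69.16 = 21.84→22, 59 − 44.84 = 14.16→14, 178 − 135.28 = 42.72→43) → #160E2B
80%: (91 − 72.8 = 18.2→18, 59 − 47.2 = 11.8→12, 178 − 142.4 = 35.6→36) → #120C24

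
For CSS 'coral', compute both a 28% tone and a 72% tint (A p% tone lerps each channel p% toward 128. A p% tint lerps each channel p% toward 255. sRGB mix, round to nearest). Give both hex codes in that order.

CSS coral is rgb(255, 127, 80).
28% tone:
  R: 255 − 35.56 = 219.44 → 219
  G: 127 + 0.28×(128−127) = 127 + 0.28 = 127.28 → 127
  B: 80 + 0.28×(128−80) = 80 + 13.44 = 93.44 → 93
  → #db7f5d
72% tint:
  R: 255 + 0.72×(255−255) = 255 + 0 = 255 → 255
  G: 127 + 0.72×(255−127) = 127 + 92.16 = 219.16 → 219
  B: 80 + 0.72×(255−80) = 80 + 126 = 206 → 206
  → #ffdbce

#db7f5d, #ffdbce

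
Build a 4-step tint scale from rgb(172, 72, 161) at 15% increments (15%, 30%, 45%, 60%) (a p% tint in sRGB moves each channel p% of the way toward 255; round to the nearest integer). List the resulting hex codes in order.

#B863AF, #C57FBD, #D19ACB, #DEB6D9

15%: (172 + 12.45 = 184.45→184, 72 + 27.45 = 99.45→99, 161 + 14.1 = 175.1→175) → #B863AF
30%: (172 + 24.9 = 196.9→197, 72 + 54.9 = 126.9→127, 161 + 28.2 = 189.2→189) → #C57FBD
45%: (172 + 37.35 = 209.35→209, 72 + 82.35 = 154.35→154, 161 + 42.3 = 203.3→203) → #D19ACB
60%: (172 + 49.8 = 221.8→222, 72 + 109.8 = 181.8→182, 161 + 56.4 = 217.4→217) → #DEB6D9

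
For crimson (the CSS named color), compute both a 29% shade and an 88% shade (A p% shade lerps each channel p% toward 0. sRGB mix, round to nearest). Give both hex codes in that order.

#9C0E2B, #1A0207

CSS crimson is rgb(220, 20, 60).
29% shade:
  R: 220 − 63.8 = 156.2 → 156
  G: 20 + 0.29×(0−20) = 20 − 5.8 = 14.2 → 14
  B: 60 + 0.29×(0−60) = 60 − 17.4 = 42.6 → 43
  → #9C0E2B
88% shade:
  R: 220 − 193.6 = 26.4 → 26
  G: 20 − 17.6 = 2.4 → 2
  B: 60 + 0.88×(0−60) = 60 − 52.8 = 7.2 → 7
  → #1A0207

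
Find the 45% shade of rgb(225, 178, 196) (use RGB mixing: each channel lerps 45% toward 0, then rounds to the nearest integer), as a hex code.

#7c626c

Lerp each channel 45% toward 0:
  R: 225 − 101.25 = 123.75 → 124
  G: 178 + 0.45×(0−178) = 178 − 80.1 = 97.9 → 98
  B: 196 − 88.2 = 107.8 → 108
rgb(124, 98, 108) = #7c626c.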